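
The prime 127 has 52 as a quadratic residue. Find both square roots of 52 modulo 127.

Since 127 ≡ 3 (mod 4), a square root of 52 is 52^((127+1)/4) = 52^32 mod 127.
Repeated squaring: 52^2≡37, 52^4≡99, 52^8≡22, 52^16≡103, 52^32≡68 (mod 127).
52^32 = 52^(32) ≡ 68 (mod 127).
Check: 68² = 4624 ≡ 52 (mod 127). The two roots are 59 and 68.

59, 68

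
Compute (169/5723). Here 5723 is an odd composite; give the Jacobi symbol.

1

Reciprocity: 169 ≡ 1 and 5723 ≡ 3 (mod 4), so (169/5723) = +(5723/169).
Reduce top mod 169: now compute (146/169).
Pull out 2: since 169 ≡ 1 (mod 8), (2/169) = +1.
Reciprocity: 73 ≡ 1 and 169 ≡ 1 (mod 4), so (73/169) = +(169/73).
Reduce top mod 73: now compute (23/73).
Reciprocity: 23 ≡ 3 and 73 ≡ 1 (mod 4), so (23/73) = +(73/23).
Reduce top mod 23: now compute (4/23).
Pull out 2^2: since 23 ≡ 7 (mod 8), (2/23) = +1, so (2/23)^2 = +1.
Reached (1/23) = 1. Collecting the sign flips along the way, the symbol is +1.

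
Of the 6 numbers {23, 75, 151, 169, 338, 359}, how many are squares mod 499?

3

(23/499) = -1 → non-residue.
(75/499) = -1 → non-residue.
(151/499) = +1 → QR.
(169/499) = +1 → QR.
(338/499) = -1 → non-residue.
(359/499) = +1 → QR.
Total quadratic residues among the 6: 3.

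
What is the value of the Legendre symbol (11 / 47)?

Reciprocity: 11 ≡ 3 and 47 ≡ 3 (mod 4), so (11/47) = −(47/11).
Reduce top mod 11: now compute (3/11).
Reciprocity: 3 ≡ 3 and 11 ≡ 3 (mod 4), so (3/11) = −(11/3).
Reduce top mod 3: now compute (2/3).
Pull out 2: since 3 ≡ 3 (mod 8), (2/3) = -1.
Reached (1/3) = 1. Collecting the sign flips along the way, the symbol is -1.

-1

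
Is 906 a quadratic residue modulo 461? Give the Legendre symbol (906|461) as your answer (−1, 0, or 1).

1

First reduce: 906 ≡ 445 (mod 461).
Reciprocity: 445 ≡ 1 and 461 ≡ 1 (mod 4), so (445/461) = +(461/445).
Reduce top mod 445: now compute (16/445).
Pull out 2^4: since 445 ≡ 5 (mod 8), (2/445) = -1, so (2/445)^4 = +1.
Reached (1/445) = 1. Collecting the sign flips along the way, the symbol is +1.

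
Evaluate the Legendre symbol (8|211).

Pull out 2^3: since 211 ≡ 3 (mod 8), (2/211) = -1, so (2/211)^3 = -1.
Reached (1/211) = 1. Collecting the sign flips along the way, the symbol is -1.

-1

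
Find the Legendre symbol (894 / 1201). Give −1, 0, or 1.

1

Pull out 2: since 1201 ≡ 1 (mod 8), (2/1201) = +1.
Reciprocity: 447 ≡ 3 and 1201 ≡ 1 (mod 4), so (447/1201) = +(1201/447).
Reduce top mod 447: now compute (307/447).
Reciprocity: 307 ≡ 3 and 447 ≡ 3 (mod 4), so (307/447) = −(447/307).
Reduce top mod 307: now compute (140/307).
Pull out 2^2: since 307 ≡ 3 (mod 8), (2/307) = -1, so (2/307)^2 = +1.
Reciprocity: 35 ≡ 3 and 307 ≡ 3 (mod 4), so (35/307) = −(307/35).
Reduce top mod 35: now compute (27/35).
Reciprocity: 27 ≡ 3 and 35 ≡ 3 (mod 4), so (27/35) = −(35/27).
Reduce top mod 27: now compute (8/27).
Pull out 2^3: since 27 ≡ 3 (mod 8), (2/27) = -1, so (2/27)^3 = -1.
Reached (1/27) = 1. Collecting the sign flips along the way, the symbol is +1.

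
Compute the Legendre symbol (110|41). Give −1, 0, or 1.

First reduce: 110 ≡ 28 (mod 41).
Pull out 2^2: since 41 ≡ 1 (mod 8), (2/41) = +1, so (2/41)^2 = +1.
Reciprocity: 7 ≡ 3 and 41 ≡ 1 (mod 4), so (7/41) = +(41/7).
Reduce top mod 7: now compute (6/7).
Pull out 2: since 7 ≡ 7 (mod 8), (2/7) = +1.
Reciprocity: 3 ≡ 3 and 7 ≡ 3 (mod 4), so (3/7) = −(7/3).
Reduce top mod 3: now compute (1/3).
Reached (1/3) = 1. Collecting the sign flips along the way, the symbol is -1.

-1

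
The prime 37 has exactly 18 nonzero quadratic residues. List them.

Square k = 1,…,18 (k and 37−k give the same square):
1²=1, 2²=4, 3²=9, 4²=16, 5²=25, 6²=36, 7²≡12, 8²≡27, 9²≡7, 10²≡26, 11²≡10, 12²≡33, 13²≡21, 14²≡11, 15²≡3, 16²≡34, 17²≡30, 18²≡28 (mod 37).
So the quadratic residues mod 37 are {1, 3, 4, 7, 9, 10, 11, 12, 16, 21, 25, 26, 27, 28, 30, 33, 34, 36}.

1 3 4 7 9 10 11 12 16 21 25 26 27 28 30 33 34 36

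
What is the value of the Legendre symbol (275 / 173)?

-1

First reduce: 275 ≡ 102 (mod 173).
Pull out 2: since 173 ≡ 5 (mod 8), (2/173) = -1.
Reciprocity: 51 ≡ 3 and 173 ≡ 1 (mod 4), so (51/173) = +(173/51).
Reduce top mod 51: now compute (20/51).
Pull out 2^2: since 51 ≡ 3 (mod 8), (2/51) = -1, so (2/51)^2 = +1.
Reciprocity: 5 ≡ 1 and 51 ≡ 3 (mod 4), so (5/51) = +(51/5).
Reduce top mod 5: now compute (1/5).
Reached (1/5) = 1. Collecting the sign flips along the way, the symbol is -1.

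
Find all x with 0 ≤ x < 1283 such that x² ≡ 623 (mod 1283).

Since 1283 ≡ 3 (mod 4), a square root of 623 is 623^((1283+1)/4) = 623^321 mod 1283.
Repeated squaring: 623^2≡663, 623^4≡783, 623^8≡1098, 623^16≡867, 623^32≡1134, 623^64≡390, 623^128≡706, 623^256≡632 (mod 1283).
623^321 = 623^(256+64+1) ≡ 1185 (mod 1283).
Check: 1185² = 1404225 ≡ 623 (mod 1283). The two roots are 98 and 1185.

98, 1185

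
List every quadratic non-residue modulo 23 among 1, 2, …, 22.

5 7 10 11 14 15 17 19 20 21 22

Square k = 1,…,11 (k and 23−k give the same square):
1²=1, 2²=4, 3²=9, 4²=16, 5²≡2, 6²≡13, 7²≡3, 8²≡18, 9²≡12, 10²≡8, 11²≡6 (mod 23).
The residues are {1, 2, 3, 4, 6, 8, 9, 12, 13, 16, 18}; the non-residues are the remaining 11 nonzero classes.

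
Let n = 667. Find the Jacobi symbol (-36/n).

-1

First reduce: -36 ≡ 631 (mod 667).
Reciprocity: 631 ≡ 3 and 667 ≡ 3 (mod 4), so (631/667) = −(667/631).
Reduce top mod 631: now compute (36/631).
Pull out 2^2: since 631 ≡ 7 (mod 8), (2/631) = +1, so (2/631)^2 = +1.
Reciprocity: 9 ≡ 1 and 631 ≡ 3 (mod 4), so (9/631) = +(631/9).
Reduce top mod 9: now compute (1/9).
Reached (1/9) = 1. Collecting the sign flips along the way, the symbol is -1.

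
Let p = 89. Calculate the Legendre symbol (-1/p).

First reduce: -1 ≡ 88 (mod 89).
Pull out 2^3: since 89 ≡ 1 (mod 8), (2/89) = +1, so (2/89)^3 = +1.
Reciprocity: 11 ≡ 3 and 89 ≡ 1 (mod 4), so (11/89) = +(89/11).
Reduce top mod 11: now compute (1/11).
Reached (1/11) = 1. Collecting the sign flips along the way, the symbol is +1.

1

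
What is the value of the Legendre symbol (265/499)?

Euler's criterion: (265/499) ≡ 265^249 (mod 499).
265^2 ≡ 365 (mod 499)
265^4 ≡ 491 (mod 499)
265^8 ≡ 64 (mod 499)
265^16 ≡ 104 (mod 499)
265^32 ≡ 337 (mod 499)
265^64 ≡ 296 (mod 499)
265^128 ≡ 291 (mod 499)
265^249 = 265^(128+64+32+16+8+1) ≡ 498 (mod 499).
Result is 498 ≡ −1, so (265/499) = −1.

-1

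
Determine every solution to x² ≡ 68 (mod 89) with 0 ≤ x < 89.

89 ≡ 1 (mod 4), so we find a root by search.
Trying successive values, 35² = 1225 ≡ 68 (mod 89). The other root is 89 − 35 = 54.

35, 54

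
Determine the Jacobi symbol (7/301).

Reciprocity: 7 ≡ 3 and 301 ≡ 1 (mod 4), so (7/301) = +(301/7).
Reduce top mod 7: now compute (0/7).
Top reduces to 0: gcd > 1, so the symbol is 0.

0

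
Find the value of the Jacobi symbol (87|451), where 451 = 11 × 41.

-1

Reciprocity: 87 ≡ 3 and 451 ≡ 3 (mod 4), so (87/451) = −(451/87).
Reduce top mod 87: now compute (16/87).
Pull out 2^4: since 87 ≡ 7 (mod 8), (2/87) = +1, so (2/87)^4 = +1.
Reached (1/87) = 1. Collecting the sign flips along the way, the symbol is -1.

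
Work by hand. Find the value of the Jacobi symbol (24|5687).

1

Pull out 2^3: since 5687 ≡ 7 (mod 8), (2/5687) = +1, so (2/5687)^3 = +1.
Reciprocity: 3 ≡ 3 and 5687 ≡ 3 (mod 4), so (3/5687) = −(5687/3).
Reduce top mod 3: now compute (2/3).
Pull out 2: since 3 ≡ 3 (mod 8), (2/3) = -1.
Reached (1/3) = 1. Collecting the sign flips along the way, the symbol is +1.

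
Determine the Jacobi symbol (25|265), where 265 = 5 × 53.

Reciprocity: 25 ≡ 1 and 265 ≡ 1 (mod 4), so (25/265) = +(265/25).
Reduce top mod 25: now compute (15/25).
Reciprocity: 15 ≡ 3 and 25 ≡ 1 (mod 4), so (15/25) = +(25/15).
Reduce top mod 15: now compute (10/15).
Pull out 2: since 15 ≡ 7 (mod 8), (2/15) = +1.
Reciprocity: 5 ≡ 1 and 15 ≡ 3 (mod 4), so (5/15) = +(15/5).
Reduce top mod 5: now compute (0/5).
Top reduces to 0: gcd > 1, so the symbol is 0.

0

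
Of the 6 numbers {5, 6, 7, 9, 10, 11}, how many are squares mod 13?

(5/13) = -1 → non-residue.
(6/13) = -1 → non-residue.
(7/13) = -1 → non-residue.
(9/13) = +1 → QR.
(10/13) = +1 → QR.
(11/13) = -1 → non-residue.
Total quadratic residues among the 6: 2.

2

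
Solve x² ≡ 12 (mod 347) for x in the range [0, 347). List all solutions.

157, 190

Since 347 ≡ 3 (mod 4), a square root of 12 is 12^((347+1)/4) = 12^87 mod 347.
Repeated squaring: 12^2≡144, 12^4≡263, 12^8≡116, 12^16≡270, 12^32≡30, 12^64≡206 (mod 347).
12^87 = 12^(64+16+4+2+1) ≡ 157 (mod 347).
Check: 157² = 24649 ≡ 12 (mod 347). The two roots are 157 and 190.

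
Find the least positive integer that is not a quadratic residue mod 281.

(2/281) = +1, so 2 is a residue.
(3/281) = −1, so 3 is the smallest positive non-residue mod 281.

3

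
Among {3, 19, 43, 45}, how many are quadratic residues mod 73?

(3/73) = +1 → QR.
(19/73) = +1 → QR.
(43/73) = -1 → non-residue.
(45/73) = -1 → non-residue.
Total quadratic residues among the 4: 2.

2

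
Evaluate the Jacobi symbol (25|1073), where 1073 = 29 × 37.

1

Reciprocity: 25 ≡ 1 and 1073 ≡ 1 (mod 4), so (25/1073) = +(1073/25).
Reduce top mod 25: now compute (23/25).
Reciprocity: 23 ≡ 3 and 25 ≡ 1 (mod 4), so (23/25) = +(25/23).
Reduce top mod 23: now compute (2/23).
Pull out 2: since 23 ≡ 7 (mod 8), (2/23) = +1.
Reached (1/23) = 1. Collecting the sign flips along the way, the symbol is +1.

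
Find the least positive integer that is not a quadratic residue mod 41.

(2/41) = +1, so 2 is a residue.
(3/41) = −1, so 3 is the smallest positive non-residue mod 41.

3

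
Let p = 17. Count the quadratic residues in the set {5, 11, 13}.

1

(5/17) = -1 → non-residue.
(11/17) = -1 → non-residue.
(13/17) = +1 → QR.
Total quadratic residues among the 3: 1.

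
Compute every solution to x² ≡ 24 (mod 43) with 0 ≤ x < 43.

14, 29

Since 43 ≡ 3 (mod 4), a square root of 24 is 24^((43+1)/4) = 24^11 mod 43.
Repeated squaring: 24^2≡17, 24^4≡31, 24^8≡15 (mod 43).
24^11 = 24^(8+2+1) ≡ 14 (mod 43).
Check: 14² = 196 ≡ 24 (mod 43). The two roots are 14 and 29.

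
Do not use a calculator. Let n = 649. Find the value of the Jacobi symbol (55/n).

0

Reciprocity: 55 ≡ 3 and 649 ≡ 1 (mod 4), so (55/649) = +(649/55).
Reduce top mod 55: now compute (44/55).
Pull out 2^2: since 55 ≡ 7 (mod 8), (2/55) = +1, so (2/55)^2 = +1.
Reciprocity: 11 ≡ 3 and 55 ≡ 3 (mod 4), so (11/55) = −(55/11).
Reduce top mod 11: now compute (0/11).
Top reduces to 0: gcd > 1, so the symbol is 0.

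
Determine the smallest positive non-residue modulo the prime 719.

(2/719) = +1, so 2 is a residue.
(3/719) = +1, so 3 is a residue.
(4/719) = +1, so 4 is a residue.
(5/719) = +1, so 5 is a residue.
(6/719) = +1, so 6 is a residue.
(7/719) = +1, so 7 is a residue.
(8/719) = +1, so 8 is a residue.
(9/719) = +1, so 9 is a residue.
(10/719) = +1, so 10 is a residue.
(11/719) = −1, so 11 is the smallest positive non-residue mod 719.

11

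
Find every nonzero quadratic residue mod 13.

1,3,4,9,10,12

Square k = 1,…,6 (k and 13−k give the same square):
1²=1, 2²=4, 3²=9, 4²≡3, 5²≡12, 6²≡10 (mod 13).
So the quadratic residues mod 13 are {1, 3, 4, 9, 10, 12}.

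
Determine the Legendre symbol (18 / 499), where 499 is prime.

-1

Pull out 2: since 499 ≡ 3 (mod 8), (2/499) = -1.
Reciprocity: 9 ≡ 1 and 499 ≡ 3 (mod 4), so (9/499) = +(499/9).
Reduce top mod 9: now compute (4/9).
Pull out 2^2: since 9 ≡ 1 (mod 8), (2/9) = +1, so (2/9)^2 = +1.
Reached (1/9) = 1. Collecting the sign flips along the way, the symbol is -1.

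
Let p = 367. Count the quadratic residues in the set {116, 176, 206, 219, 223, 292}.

(116/367) = -1 → non-residue.
(176/367) = -1 → non-residue.
(206/367) = -1 → non-residue.
(219/367) = -1 → non-residue.
(223/367) = -1 → non-residue.
(292/367) = +1 → QR.
Total quadratic residues among the 6: 1.

1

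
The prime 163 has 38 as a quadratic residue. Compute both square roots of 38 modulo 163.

Since 163 ≡ 3 (mod 4), a square root of 38 is 38^((163+1)/4) = 38^41 mod 163.
Repeated squaring: 38^2≡140, 38^4≡40, 38^8≡133, 38^16≡85, 38^32≡53 (mod 163).
38^41 = 38^(32+8+1) ≡ 53 (mod 163).
Check: 53² = 2809 ≡ 38 (mod 163). The two roots are 53 and 110.

53, 110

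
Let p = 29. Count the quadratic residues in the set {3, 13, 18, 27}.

(3/29) = -1 → non-residue.
(13/29) = +1 → QR.
(18/29) = -1 → non-residue.
(27/29) = -1 → non-residue.
Total quadratic residues among the 4: 1.

1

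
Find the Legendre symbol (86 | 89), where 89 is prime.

Pull out 2: since 89 ≡ 1 (mod 8), (2/89) = +1.
Reciprocity: 43 ≡ 3 and 89 ≡ 1 (mod 4), so (43/89) = +(89/43).
Reduce top mod 43: now compute (3/43).
Reciprocity: 3 ≡ 3 and 43 ≡ 3 (mod 4), so (3/43) = −(43/3).
Reduce top mod 3: now compute (1/3).
Reached (1/3) = 1. Collecting the sign flips along the way, the symbol is -1.

-1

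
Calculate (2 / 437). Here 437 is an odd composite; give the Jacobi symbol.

-1

Pull out 2: since 437 ≡ 5 (mod 8), (2/437) = -1.
Reached (1/437) = 1. Collecting the sign flips along the way, the symbol is -1.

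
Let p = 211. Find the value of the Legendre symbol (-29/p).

1

First reduce: -29 ≡ 182 (mod 211).
Pull out 2: since 211 ≡ 3 (mod 8), (2/211) = -1.
Reciprocity: 91 ≡ 3 and 211 ≡ 3 (mod 4), so (91/211) = −(211/91).
Reduce top mod 91: now compute (29/91).
Reciprocity: 29 ≡ 1 and 91 ≡ 3 (mod 4), so (29/91) = +(91/29).
Reduce top mod 29: now compute (4/29).
Pull out 2^2: since 29 ≡ 5 (mod 8), (2/29) = -1, so (2/29)^2 = +1.
Reached (1/29) = 1. Collecting the sign flips along the way, the symbol is +1.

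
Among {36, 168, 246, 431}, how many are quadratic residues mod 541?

2

(36/541) = +1 → QR.
(168/541) = -1 → non-residue.
(246/541) = -1 → non-residue.
(431/541) = +1 → QR.
Total quadratic residues among the 4: 2.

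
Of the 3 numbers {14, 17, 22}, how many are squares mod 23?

(14/23) = -1 → non-residue.
(17/23) = -1 → non-residue.
(22/23) = -1 → non-residue.
Total quadratic residues among the 3: 0.

0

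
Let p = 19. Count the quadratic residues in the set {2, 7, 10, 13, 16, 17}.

(2/19) = -1 → non-residue.
(7/19) = +1 → QR.
(10/19) = -1 → non-residue.
(13/19) = -1 → non-residue.
(16/19) = +1 → QR.
(17/19) = +1 → QR.
Total quadratic residues among the 6: 3.

3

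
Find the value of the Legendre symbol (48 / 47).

1

First reduce: 48 ≡ 1 (mod 47).
Reached (1/47) = 1. Collecting the sign flips along the way, the symbol is +1.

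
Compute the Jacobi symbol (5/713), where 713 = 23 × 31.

-1

Reciprocity: 5 ≡ 1 and 713 ≡ 1 (mod 4), so (5/713) = +(713/5).
Reduce top mod 5: now compute (3/5).
Reciprocity: 3 ≡ 3 and 5 ≡ 1 (mod 4), so (3/5) = +(5/3).
Reduce top mod 3: now compute (2/3).
Pull out 2: since 3 ≡ 3 (mod 8), (2/3) = -1.
Reached (1/3) = 1. Collecting the sign flips along the way, the symbol is -1.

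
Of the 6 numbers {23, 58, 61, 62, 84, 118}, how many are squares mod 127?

(23/127) = -1 → non-residue.
(58/127) = -1 → non-residue.
(61/127) = +1 → QR.
(62/127) = +1 → QR.
(84/127) = +1 → QR.
(118/127) = -1 → non-residue.
Total quadratic residues among the 6: 3.

3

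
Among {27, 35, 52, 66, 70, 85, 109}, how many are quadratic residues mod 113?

3

(27/113) = -1 → non-residue.
(35/113) = -1 → non-residue.
(52/113) = +1 → QR.
(66/113) = -1 → non-residue.
(70/113) = -1 → non-residue.
(85/113) = +1 → QR.
(109/113) = +1 → QR.
Total quadratic residues among the 7: 3.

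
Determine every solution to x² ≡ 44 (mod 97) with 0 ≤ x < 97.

97 ≡ 1 (mod 4), so we find a root by search.
Trying successive values, 23² = 529 ≡ 44 (mod 97). The other root is 97 − 23 = 74.

23, 74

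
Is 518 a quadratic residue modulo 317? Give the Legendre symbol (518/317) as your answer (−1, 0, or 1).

Euler's criterion: (518/317) ≡ 201^158 (mod 317).
201^2 ≡ 142 (mod 317)
201^4 ≡ 193 (mod 317)
201^8 ≡ 160 (mod 317)
201^16 ≡ 240 (mod 317)
201^32 ≡ 223 (mod 317)
201^64 ≡ 277 (mod 317)
201^128 ≡ 15 (mod 317)
201^158 = 201^(128+16+8+4+2) ≡ 316 (mod 317).
Result is 316 ≡ −1, so (518/317) = −1.

-1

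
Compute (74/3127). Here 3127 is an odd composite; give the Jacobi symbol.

Pull out 2: since 3127 ≡ 7 (mod 8), (2/3127) = +1.
Reciprocity: 37 ≡ 1 and 3127 ≡ 3 (mod 4), so (37/3127) = +(3127/37).
Reduce top mod 37: now compute (19/37).
Reciprocity: 19 ≡ 3 and 37 ≡ 1 (mod 4), so (19/37) = +(37/19).
Reduce top mod 19: now compute (18/19).
Pull out 2: since 19 ≡ 3 (mod 8), (2/19) = -1.
Reciprocity: 9 ≡ 1 and 19 ≡ 3 (mod 4), so (9/19) = +(19/9).
Reduce top mod 9: now compute (1/9).
Reached (1/9) = 1. Collecting the sign flips along the way, the symbol is -1.

-1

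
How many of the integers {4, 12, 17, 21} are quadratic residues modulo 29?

(4/29) = +1 → QR.
(12/29) = -1 → non-residue.
(17/29) = -1 → non-residue.
(21/29) = -1 → non-residue.
Total quadratic residues among the 4: 1.

1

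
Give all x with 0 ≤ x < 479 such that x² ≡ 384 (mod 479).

87, 392

Since 479 ≡ 3 (mod 4), a square root of 384 is 384^((479+1)/4) = 384^120 mod 479.
Repeated squaring: 384^2≡403, 384^4≡28, 384^8≡305, 384^16≡99, 384^32≡221, 384^64≡462 (mod 479).
384^120 = 384^(64+32+16+8) ≡ 392 (mod 479).
Check: 392² = 153664 ≡ 384 (mod 479). The two roots are 87 and 392.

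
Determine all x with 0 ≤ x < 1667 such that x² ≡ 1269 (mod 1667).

98, 1569

Since 1667 ≡ 3 (mod 4), a square root of 1269 is 1269^((1667+1)/4) = 1269^417 mod 1667.
Repeated squaring: 1269^2≡39, 1269^4≡1521, 1269^8≡1312, 1269^16≡1000, 1269^32≡1467, 1269^64≡1659, 1269^128≡64, 1269^256≡762 (mod 1667).
1269^417 = 1269^(256+128+32+1) ≡ 1569 (mod 1667).
Check: 1569² = 2461761 ≡ 1269 (mod 1667). The two roots are 98 and 1569.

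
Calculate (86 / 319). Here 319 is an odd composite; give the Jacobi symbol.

1

Pull out 2: since 319 ≡ 7 (mod 8), (2/319) = +1.
Reciprocity: 43 ≡ 3 and 319 ≡ 3 (mod 4), so (43/319) = −(319/43).
Reduce top mod 43: now compute (18/43).
Pull out 2: since 43 ≡ 3 (mod 8), (2/43) = -1.
Reciprocity: 9 ≡ 1 and 43 ≡ 3 (mod 4), so (9/43) = +(43/9).
Reduce top mod 9: now compute (7/9).
Reciprocity: 7 ≡ 3 and 9 ≡ 1 (mod 4), so (7/9) = +(9/7).
Reduce top mod 7: now compute (2/7).
Pull out 2: since 7 ≡ 7 (mod 8), (2/7) = +1.
Reached (1/7) = 1. Collecting the sign flips along the way, the symbol is +1.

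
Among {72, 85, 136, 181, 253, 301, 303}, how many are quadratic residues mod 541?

3

(72/541) = -1 → non-residue.
(85/541) = -1 → non-residue.
(136/541) = +1 → QR.
(181/541) = -1 → non-residue.
(253/541) = -1 → non-residue.
(301/541) = +1 → QR.
(303/541) = +1 → QR.
Total quadratic residues among the 7: 3.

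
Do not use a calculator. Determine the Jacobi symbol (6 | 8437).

Pull out 2: since 8437 ≡ 5 (mod 8), (2/8437) = -1.
Reciprocity: 3 ≡ 3 and 8437 ≡ 1 (mod 4), so (3/8437) = +(8437/3).
Reduce top mod 3: now compute (1/3).
Reached (1/3) = 1. Collecting the sign flips along the way, the symbol is -1.

-1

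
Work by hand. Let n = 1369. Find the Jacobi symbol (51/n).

1

Reciprocity: 51 ≡ 3 and 1369 ≡ 1 (mod 4), so (51/1369) = +(1369/51).
Reduce top mod 51: now compute (43/51).
Reciprocity: 43 ≡ 3 and 51 ≡ 3 (mod 4), so (43/51) = −(51/43).
Reduce top mod 43: now compute (8/43).
Pull out 2^3: since 43 ≡ 3 (mod 8), (2/43) = -1, so (2/43)^3 = -1.
Reached (1/43) = 1. Collecting the sign flips along the way, the symbol is +1.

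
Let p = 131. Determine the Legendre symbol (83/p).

-1

Euler's criterion: (83/131) ≡ 83^65 (mod 131).
83^2 ≡ 77 (mod 131)
83^4 ≡ 34 (mod 131)
83^8 ≡ 108 (mod 131)
83^16 ≡ 5 (mod 131)
83^32 ≡ 25 (mod 131)
83^64 ≡ 101 (mod 131)
83^65 = 83^(64+1) ≡ 130 (mod 131).
Result is 130 ≡ −1, so (83/131) = −1.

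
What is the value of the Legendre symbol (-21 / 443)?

First reduce: -21 ≡ 422 (mod 443).
Pull out 2: since 443 ≡ 3 (mod 8), (2/443) = -1.
Reciprocity: 211 ≡ 3 and 443 ≡ 3 (mod 4), so (211/443) = −(443/211).
Reduce top mod 211: now compute (21/211).
Reciprocity: 21 ≡ 1 and 211 ≡ 3 (mod 4), so (21/211) = +(211/21).
Reduce top mod 21: now compute (1/21).
Reached (1/21) = 1. Collecting the sign flips along the way, the symbol is +1.

1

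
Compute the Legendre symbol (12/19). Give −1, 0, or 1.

Pull out 2^2: since 19 ≡ 3 (mod 8), (2/19) = -1, so (2/19)^2 = +1.
Reciprocity: 3 ≡ 3 and 19 ≡ 3 (mod 4), so (3/19) = −(19/3).
Reduce top mod 3: now compute (1/3).
Reached (1/3) = 1. Collecting the sign flips along the way, the symbol is -1.

-1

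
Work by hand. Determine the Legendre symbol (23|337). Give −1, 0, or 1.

-1

Reciprocity: 23 ≡ 3 and 337 ≡ 1 (mod 4), so (23/337) = +(337/23).
Reduce top mod 23: now compute (15/23).
Reciprocity: 15 ≡ 3 and 23 ≡ 3 (mod 4), so (15/23) = −(23/15).
Reduce top mod 15: now compute (8/15).
Pull out 2^3: since 15 ≡ 7 (mod 8), (2/15) = +1, so (2/15)^3 = +1.
Reached (1/15) = 1. Collecting the sign flips along the way, the symbol is -1.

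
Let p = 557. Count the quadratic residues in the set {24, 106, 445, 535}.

4

(24/557) = +1 → QR.
(106/557) = +1 → QR.
(445/557) = +1 → QR.
(535/557) = +1 → QR.
Total quadratic residues among the 4: 4.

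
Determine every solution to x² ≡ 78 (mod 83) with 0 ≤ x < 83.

24, 59

Since 83 ≡ 3 (mod 4), a square root of 78 is 78^((83+1)/4) = 78^21 mod 83.
Repeated squaring: 78^2≡25, 78^4≡44, 78^8≡27, 78^16≡65 (mod 83).
78^21 = 78^(16+4+1) ≡ 59 (mod 83).
Check: 59² = 3481 ≡ 78 (mod 83). The two roots are 24 and 59.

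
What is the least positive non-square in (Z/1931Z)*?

2

(2/1931) = −1, so 2 is the smallest positive non-residue mod 1931.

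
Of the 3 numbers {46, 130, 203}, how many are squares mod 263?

2

(46/263) = +1 → QR.
(130/263) = -1 → non-residue.
(203/263) = +1 → QR.
Total quadratic residues among the 3: 2.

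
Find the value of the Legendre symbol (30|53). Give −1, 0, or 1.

Euler's criterion: (30/53) ≡ 30^26 (mod 53).
30^2 ≡ 52 (mod 53)
30^4 ≡ 1 (mod 53)
30^8 ≡ 1 (mod 53)
30^16 ≡ 1 (mod 53)
30^26 = 30^(16+8+2) ≡ 52 (mod 53).
Result is 52 ≡ −1, so (30/53) = −1.

-1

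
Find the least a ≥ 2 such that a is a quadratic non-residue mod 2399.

11

(2/2399) = +1, so 2 is a residue.
(3/2399) = +1, so 3 is a residue.
(4/2399) = +1, so 4 is a residue.
(5/2399) = +1, so 5 is a residue.
(6/2399) = +1, so 6 is a residue.
(7/2399) = +1, so 7 is a residue.
(8/2399) = +1, so 8 is a residue.
(9/2399) = +1, so 9 is a residue.
(10/2399) = +1, so 10 is a residue.
(11/2399) = −1, so 11 is the smallest positive non-residue mod 2399.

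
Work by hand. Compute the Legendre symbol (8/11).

Euler's criterion: (8/11) ≡ 8^5 (mod 11).
8^2 ≡ 9 (mod 11)
8^4 ≡ 4 (mod 11)
8^5 = 8^(4+1) ≡ 10 (mod 11).
Result is 10 ≡ −1, so (8/11) = −1.

-1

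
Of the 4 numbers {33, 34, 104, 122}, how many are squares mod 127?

3

(33/127) = -1 → non-residue.
(34/127) = +1 → QR.
(104/127) = +1 → QR.
(122/127) = +1 → QR.
Total quadratic residues among the 4: 3.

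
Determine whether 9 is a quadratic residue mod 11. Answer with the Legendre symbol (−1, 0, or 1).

Reciprocity: 9 ≡ 1 and 11 ≡ 3 (mod 4), so (9/11) = +(11/9).
Reduce top mod 9: now compute (2/9).
Pull out 2: since 9 ≡ 1 (mod 8), (2/9) = +1.
Reached (1/9) = 1. Collecting the sign flips along the way, the symbol is +1.

1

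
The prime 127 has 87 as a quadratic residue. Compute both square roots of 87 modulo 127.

50, 77

Since 127 ≡ 3 (mod 4), a square root of 87 is 87^((127+1)/4) = 87^32 mod 127.
Repeated squaring: 87^2≡76, 87^4≡61, 87^8≡38, 87^16≡47, 87^32≡50 (mod 127).
87^32 = 87^(32) ≡ 50 (mod 127).
Check: 50² = 2500 ≡ 87 (mod 127). The two roots are 50 and 77.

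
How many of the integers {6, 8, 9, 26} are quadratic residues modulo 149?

(6/149) = +1 → QR.
(8/149) = -1 → non-residue.
(9/149) = +1 → QR.
(26/149) = +1 → QR.
Total quadratic residues among the 4: 3.

3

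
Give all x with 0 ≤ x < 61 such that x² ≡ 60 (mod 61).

61 ≡ 1 (mod 4), so we find a root by search.
Trying successive values, 11² = 121 ≡ 60 (mod 61). The other root is 61 − 11 = 50.

11, 50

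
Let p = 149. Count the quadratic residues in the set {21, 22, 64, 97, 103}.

3

(21/149) = -1 → non-residue.
(22/149) = +1 → QR.
(64/149) = +1 → QR.
(97/149) = -1 → non-residue.
(103/149) = +1 → QR.
Total quadratic residues among the 5: 3.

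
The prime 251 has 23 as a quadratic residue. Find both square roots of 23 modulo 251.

104, 147

Since 251 ≡ 3 (mod 4), a square root of 23 is 23^((251+1)/4) = 23^63 mod 251.
Repeated squaring: 23^2≡27, 23^4≡227, 23^8≡74, 23^16≡205, 23^32≡108 (mod 251).
23^63 = 23^(32+16+8+4+2+1) ≡ 147 (mod 251).
Check: 147² = 21609 ≡ 23 (mod 251). The two roots are 104 and 147.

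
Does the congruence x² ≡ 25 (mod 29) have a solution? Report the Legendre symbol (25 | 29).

Euler's criterion: (25/29) ≡ 25^14 (mod 29).
25^2 ≡ 16 (mod 29)
25^4 ≡ 24 (mod 29)
25^8 ≡ 25 (mod 29)
25^14 = 25^(8+4+2) ≡ 1 (mod 29).
Result is 1, so (25/29) = 1.

1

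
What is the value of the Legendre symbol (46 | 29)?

Euler's criterion: (46/29) ≡ 17^14 (mod 29).
17^2 ≡ 28 (mod 29)
17^4 ≡ 1 (mod 29)
17^8 ≡ 1 (mod 29)
17^14 = 17^(8+4+2) ≡ 28 (mod 29).
Result is 28 ≡ −1, so (46/29) = −1.

-1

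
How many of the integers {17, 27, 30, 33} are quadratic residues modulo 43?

1

(17/43) = +1 → QR.
(27/43) = -1 → non-residue.
(30/43) = -1 → non-residue.
(33/43) = -1 → non-residue.
Total quadratic residues among the 4: 1.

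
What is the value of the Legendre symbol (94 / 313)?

-1

Euler's criterion: (94/313) ≡ 94^156 (mod 313).
94^2 ≡ 72 (mod 313)
94^4 ≡ 176 (mod 313)
94^8 ≡ 302 (mod 313)
94^16 ≡ 121 (mod 313)
94^32 ≡ 243 (mod 313)
94^64 ≡ 205 (mod 313)
94^128 ≡ 83 (mod 313)
94^156 = 94^(128+16+8+4) ≡ 312 (mod 313).
Result is 312 ≡ −1, so (94/313) = −1.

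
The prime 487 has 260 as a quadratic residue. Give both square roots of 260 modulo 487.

100, 387

Since 487 ≡ 3 (mod 4), a square root of 260 is 260^((487+1)/4) = 260^122 mod 487.
Repeated squaring: 260^2≡394, 260^4≡370, 260^8≡53, 260^16≡374, 260^32≡107, 260^64≡248 (mod 487).
260^122 = 260^(64+32+16+8+2) ≡ 100 (mod 487).
Check: 100² = 10000 ≡ 260 (mod 487). The two roots are 100 and 387.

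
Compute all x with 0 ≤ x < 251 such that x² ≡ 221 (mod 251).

35, 216

Since 251 ≡ 3 (mod 4), a square root of 221 is 221^((251+1)/4) = 221^63 mod 251.
Repeated squaring: 221^2≡147, 221^4≡23, 221^8≡27, 221^16≡227, 221^32≡74 (mod 251).
221^63 = 221^(32+16+8+4+2+1) ≡ 35 (mod 251).
Check: 35² = 1225 ≡ 221 (mod 251). The two roots are 35 and 216.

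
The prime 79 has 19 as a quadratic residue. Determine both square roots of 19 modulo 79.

16, 63

Since 79 ≡ 3 (mod 4), a square root of 19 is 19^((79+1)/4) = 19^20 mod 79.
Repeated squaring: 19^2≡45, 19^4≡50, 19^8≡51, 19^16≡73 (mod 79).
19^20 = 19^(16+4) ≡ 16 (mod 79).
Check: 16² = 256 ≡ 19 (mod 79). The two roots are 16 and 63.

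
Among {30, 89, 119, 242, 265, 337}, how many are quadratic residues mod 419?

1

(30/419) = -1 → non-residue.
(89/419) = -1 → non-residue.
(119/419) = -1 → non-residue.
(242/419) = -1 → non-residue.
(265/419) = -1 → non-residue.
(337/419) = +1 → QR.
Total quadratic residues among the 6: 1.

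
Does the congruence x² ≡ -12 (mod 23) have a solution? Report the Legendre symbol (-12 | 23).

Euler's criterion: (-12/23) ≡ 11^11 (mod 23).
11^2 ≡ 6 (mod 23)
11^4 ≡ 13 (mod 23)
11^8 ≡ 8 (mod 23)
11^11 = 11^(8+2+1) ≡ 22 (mod 23).
Result is 22 ≡ −1, so (-12/23) = −1.

-1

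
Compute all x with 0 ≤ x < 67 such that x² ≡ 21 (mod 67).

Since 67 ≡ 3 (mod 4), a square root of 21 is 21^((67+1)/4) = 21^17 mod 67.
Repeated squaring: 21^2≡39, 21^4≡47, 21^8≡65, 21^16≡4 (mod 67).
21^17 = 21^(16+1) ≡ 17 (mod 67).
Check: 17² = 289 ≡ 21 (mod 67). The two roots are 17 and 50.

17, 50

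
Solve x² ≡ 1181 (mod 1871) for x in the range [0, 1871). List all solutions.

555, 1316

Since 1871 ≡ 3 (mod 4), a square root of 1181 is 1181^((1871+1)/4) = 1181^468 mod 1871.
Repeated squaring: 1181^2≡866, 1181^4≡1556, 1181^8≡62, 1181^16≡102, 1181^32≡1049, 1181^64≡253, 1181^128≡395, 1181^256≡732 (mod 1871).
1181^468 = 1181^(256+128+64+16+4) ≡ 555 (mod 1871).
Check: 555² = 308025 ≡ 1181 (mod 1871). The two roots are 555 and 1316.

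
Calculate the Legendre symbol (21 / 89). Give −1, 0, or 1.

1

Euler's criterion: (21/89) ≡ 21^44 (mod 89).
21^2 ≡ 85 (mod 89)
21^4 ≡ 16 (mod 89)
21^8 ≡ 78 (mod 89)
21^16 ≡ 32 (mod 89)
21^32 ≡ 45 (mod 89)
21^44 = 21^(32+8+4) ≡ 1 (mod 89).
Result is 1, so (21/89) = 1.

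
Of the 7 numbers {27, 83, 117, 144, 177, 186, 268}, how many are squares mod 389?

3

(27/389) = -1 → non-residue.
(83/389) = -1 → non-residue.
(117/389) = +1 → QR.
(144/389) = +1 → QR.
(177/389) = -1 → non-residue.
(186/389) = -1 → non-residue.
(268/389) = +1 → QR.
Total quadratic residues among the 7: 3.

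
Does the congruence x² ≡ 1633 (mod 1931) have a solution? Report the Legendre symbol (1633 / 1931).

1

Reciprocity: 1633 ≡ 1 and 1931 ≡ 3 (mod 4), so (1633/1931) = +(1931/1633).
Reduce top mod 1633: now compute (298/1633).
Pull out 2: since 1633 ≡ 1 (mod 8), (2/1633) = +1.
Reciprocity: 149 ≡ 1 and 1633 ≡ 1 (mod 4), so (149/1633) = +(1633/149).
Reduce top mod 149: now compute (143/149).
Reciprocity: 143 ≡ 3 and 149 ≡ 1 (mod 4), so (143/149) = +(149/143).
Reduce top mod 143: now compute (6/143).
Pull out 2: since 143 ≡ 7 (mod 8), (2/143) = +1.
Reciprocity: 3 ≡ 3 and 143 ≡ 3 (mod 4), so (3/143) = −(143/3).
Reduce top mod 3: now compute (2/3).
Pull out 2: since 3 ≡ 3 (mod 8), (2/3) = -1.
Reached (1/3) = 1. Collecting the sign flips along the way, the symbol is +1.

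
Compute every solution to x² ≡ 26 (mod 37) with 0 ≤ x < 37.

10, 27

37 ≡ 1 (mod 4), so we find a root by search.
Trying successive values, 10² = 100 ≡ 26 (mod 37). The other root is 37 − 10 = 27.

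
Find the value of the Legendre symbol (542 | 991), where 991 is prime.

-1

Pull out 2: since 991 ≡ 7 (mod 8), (2/991) = +1.
Reciprocity: 271 ≡ 3 and 991 ≡ 3 (mod 4), so (271/991) = −(991/271).
Reduce top mod 271: now compute (178/271).
Pull out 2: since 271 ≡ 7 (mod 8), (2/271) = +1.
Reciprocity: 89 ≡ 1 and 271 ≡ 3 (mod 4), so (89/271) = +(271/89).
Reduce top mod 89: now compute (4/89).
Pull out 2^2: since 89 ≡ 1 (mod 8), (2/89) = +1, so (2/89)^2 = +1.
Reached (1/89) = 1. Collecting the sign flips along the way, the symbol is -1.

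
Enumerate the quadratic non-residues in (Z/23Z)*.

Square k = 1,…,11 (k and 23−k give the same square):
1²=1, 2²=4, 3²=9, 4²=16, 5²≡2, 6²≡13, 7²≡3, 8²≡18, 9²≡12, 10²≡8, 11²≡6 (mod 23).
The residues are {1, 2, 3, 4, 6, 8, 9, 12, 13, 16, 18}; the non-residues are the remaining 11 nonzero classes.

5, 7, 10, 11, 14, 15, 17, 19, 20, 21, 22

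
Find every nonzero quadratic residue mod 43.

1, 4, 6, 9, 10, 11, 13, 14, 15, 16, 17, 21, 23, 24, 25, 31, 35, 36, 38, 40, 41

Square k = 1,…,21 (k and 43−k give the same square):
1²=1, 2²=4, 3²=9, 4²=16, 5²=25, 6²=36, 7²≡6, 8²≡21, 9²≡38, 10²≡14, 11²≡35, 12²≡15, 13²≡40, 14²≡24, 15²≡10, 16²≡41, 17²≡31, 18²≡23, 19²≡17, 20²≡13, 21²≡11 (mod 43).
So the quadratic residues mod 43 are {1, 4, 6, 9, 10, 11, 13, 14, 15, 16, 17, 21, 23, 24, 25, 31, 35, 36, 38, 40, 41}.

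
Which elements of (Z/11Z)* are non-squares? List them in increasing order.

2 6 7 8 10

Square k = 1,…,5 (k and 11−k give the same square):
1²=1, 2²=4, 3²=9, 4²≡5, 5²≡3 (mod 11).
The residues are {1, 3, 4, 5, 9}; the non-residues are the remaining 5 nonzero classes.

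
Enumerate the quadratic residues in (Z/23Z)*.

Square k = 1,…,11 (k and 23−k give the same square):
1²=1, 2²=4, 3²=9, 4²=16, 5²≡2, 6²≡13, 7²≡3, 8²≡18, 9²≡12, 10²≡8, 11²≡6 (mod 23).
So the quadratic residues mod 23 are {1, 2, 3, 4, 6, 8, 9, 12, 13, 16, 18}.

1,2,3,4,6,8,9,12,13,16,18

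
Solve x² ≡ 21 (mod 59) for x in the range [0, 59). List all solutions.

27, 32

Since 59 ≡ 3 (mod 4), a square root of 21 is 21^((59+1)/4) = 21^15 mod 59.
Repeated squaring: 21^2≡28, 21^4≡17, 21^8≡53 (mod 59).
21^15 = 21^(8+4+2+1) ≡ 27 (mod 59).
Check: 27² = 729 ≡ 21 (mod 59). The two roots are 27 and 32.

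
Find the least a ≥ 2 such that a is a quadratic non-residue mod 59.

2

(2/59) = −1, so 2 is the smallest positive non-residue mod 59.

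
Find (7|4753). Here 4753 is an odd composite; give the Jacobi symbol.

0

Reciprocity: 7 ≡ 3 and 4753 ≡ 1 (mod 4), so (7/4753) = +(4753/7).
Reduce top mod 7: now compute (0/7).
Top reduces to 0: gcd > 1, so the symbol is 0.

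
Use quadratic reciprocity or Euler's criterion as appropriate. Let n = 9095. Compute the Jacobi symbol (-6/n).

First reduce: -6 ≡ 9089 (mod 9095).
Reciprocity: 9089 ≡ 1 and 9095 ≡ 3 (mod 4), so (9089/9095) = +(9095/9089).
Reduce top mod 9089: now compute (6/9089).
Pull out 2: since 9089 ≡ 1 (mod 8), (2/9089) = +1.
Reciprocity: 3 ≡ 3 and 9089 ≡ 1 (mod 4), so (3/9089) = +(9089/3).
Reduce top mod 3: now compute (2/3).
Pull out 2: since 3 ≡ 3 (mod 8), (2/3) = -1.
Reached (1/3) = 1. Collecting the sign flips along the way, the symbol is -1.

-1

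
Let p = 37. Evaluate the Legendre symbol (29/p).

-1

Euler's criterion: (29/37) ≡ 29^18 (mod 37).
29^2 ≡ 27 (mod 37)
29^4 ≡ 26 (mod 37)
29^8 ≡ 10 (mod 37)
29^16 ≡ 26 (mod 37)
29^18 = 29^(16+2) ≡ 36 (mod 37).
Result is 36 ≡ −1, so (29/37) = −1.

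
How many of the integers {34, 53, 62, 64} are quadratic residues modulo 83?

1

(34/83) = -1 → non-residue.
(53/83) = -1 → non-residue.
(62/83) = -1 → non-residue.
(64/83) = +1 → QR.
Total quadratic residues among the 4: 1.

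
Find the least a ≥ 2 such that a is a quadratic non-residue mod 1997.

2

(2/1997) = −1, so 2 is the smallest positive non-residue mod 1997.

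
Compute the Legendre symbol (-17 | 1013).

First reduce: -17 ≡ 996 (mod 1013).
Pull out 2^2: since 1013 ≡ 5 (mod 8), (2/1013) = -1, so (2/1013)^2 = +1.
Reciprocity: 249 ≡ 1 and 1013 ≡ 1 (mod 4), so (249/1013) = +(1013/249).
Reduce top mod 249: now compute (17/249).
Reciprocity: 17 ≡ 1 and 249 ≡ 1 (mod 4), so (17/249) = +(249/17).
Reduce top mod 17: now compute (11/17).
Reciprocity: 11 ≡ 3 and 17 ≡ 1 (mod 4), so (11/17) = +(17/11).
Reduce top mod 11: now compute (6/11).
Pull out 2: since 11 ≡ 3 (mod 8), (2/11) = -1.
Reciprocity: 3 ≡ 3 and 11 ≡ 3 (mod 4), so (3/11) = −(11/3).
Reduce top mod 3: now compute (2/3).
Pull out 2: since 3 ≡ 3 (mod 8), (2/3) = -1.
Reached (1/3) = 1. Collecting the sign flips along the way, the symbol is -1.

-1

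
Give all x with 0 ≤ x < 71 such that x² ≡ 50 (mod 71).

Since 71 ≡ 3 (mod 4), a square root of 50 is 50^((71+1)/4) = 50^18 mod 71.
Repeated squaring: 50^2≡15, 50^4≡12, 50^8≡2, 50^16≡4 (mod 71).
50^18 = 50^(16+2) ≡ 60 (mod 71).
Check: 60² = 3600 ≡ 50 (mod 71). The two roots are 11 and 60.

11, 60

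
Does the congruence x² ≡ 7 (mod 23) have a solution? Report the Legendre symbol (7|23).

-1

Reciprocity: 7 ≡ 3 and 23 ≡ 3 (mod 4), so (7/23) = −(23/7).
Reduce top mod 7: now compute (2/7).
Pull out 2: since 7 ≡ 7 (mod 8), (2/7) = +1.
Reached (1/7) = 1. Collecting the sign flips along the way, the symbol is -1.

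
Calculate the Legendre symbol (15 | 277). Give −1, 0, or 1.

-1

Euler's criterion: (15/277) ≡ 15^138 (mod 277).
15^2 ≡ 225 (mod 277)
15^4 ≡ 211 (mod 277)
15^8 ≡ 201 (mod 277)
15^16 ≡ 236 (mod 277)
15^32 ≡ 19 (mod 277)
15^64 ≡ 84 (mod 277)
15^128 ≡ 131 (mod 277)
15^138 = 15^(128+8+2) ≡ 276 (mod 277).
Result is 276 ≡ −1, so (15/277) = −1.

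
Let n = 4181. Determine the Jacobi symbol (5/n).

1

Reciprocity: 5 ≡ 1 and 4181 ≡ 1 (mod 4), so (5/4181) = +(4181/5).
Reduce top mod 5: now compute (1/5).
Reached (1/5) = 1. Collecting the sign flips along the way, the symbol is +1.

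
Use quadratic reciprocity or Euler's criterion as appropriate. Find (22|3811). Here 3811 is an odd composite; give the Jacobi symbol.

Pull out 2: since 3811 ≡ 3 (mod 8), (2/3811) = -1.
Reciprocity: 11 ≡ 3 and 3811 ≡ 3 (mod 4), so (11/3811) = −(3811/11).
Reduce top mod 11: now compute (5/11).
Reciprocity: 5 ≡ 1 and 11 ≡ 3 (mod 4), so (5/11) = +(11/5).
Reduce top mod 5: now compute (1/5).
Reached (1/5) = 1. Collecting the sign flips along the way, the symbol is +1.

1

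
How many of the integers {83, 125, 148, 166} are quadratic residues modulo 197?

(83/197) = +1 → QR.
(125/197) = -1 → non-residue.
(148/197) = +1 → QR.
(166/197) = -1 → non-residue.
Total quadratic residues among the 4: 2.

2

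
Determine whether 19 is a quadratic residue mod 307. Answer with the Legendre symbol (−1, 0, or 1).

1

Reciprocity: 19 ≡ 3 and 307 ≡ 3 (mod 4), so (19/307) = −(307/19).
Reduce top mod 19: now compute (3/19).
Reciprocity: 3 ≡ 3 and 19 ≡ 3 (mod 4), so (3/19) = −(19/3).
Reduce top mod 3: now compute (1/3).
Reached (1/3) = 1. Collecting the sign flips along the way, the symbol is +1.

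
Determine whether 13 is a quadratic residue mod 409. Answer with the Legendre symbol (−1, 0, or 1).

-1

Reciprocity: 13 ≡ 1 and 409 ≡ 1 (mod 4), so (13/409) = +(409/13).
Reduce top mod 13: now compute (6/13).
Pull out 2: since 13 ≡ 5 (mod 8), (2/13) = -1.
Reciprocity: 3 ≡ 3 and 13 ≡ 1 (mod 4), so (3/13) = +(13/3).
Reduce top mod 3: now compute (1/3).
Reached (1/3) = 1. Collecting the sign flips along the way, the symbol is -1.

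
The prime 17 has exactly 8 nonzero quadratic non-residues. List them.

3, 5, 6, 7, 10, 11, 12, 14

Square k = 1,…,8 (k and 17−k give the same square):
1²=1, 2²=4, 3²=9, 4²=16, 5²≡8, 6²≡2, 7²≡15, 8²≡13 (mod 17).
The residues are {1, 2, 4, 8, 9, 13, 15, 16}; the non-residues are the remaining 8 nonzero classes.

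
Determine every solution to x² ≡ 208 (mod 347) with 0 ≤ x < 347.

Since 347 ≡ 3 (mod 4), a square root of 208 is 208^((347+1)/4) = 208^87 mod 347.
Repeated squaring: 208^2≡236, 208^4≡176, 208^8≡93, 208^16≡321, 208^32≡329, 208^64≡324 (mod 347).
208^87 = 208^(64+16+4+2+1) ≡ 224 (mod 347).
Check: 224² = 50176 ≡ 208 (mod 347). The two roots are 123 and 224.

123, 224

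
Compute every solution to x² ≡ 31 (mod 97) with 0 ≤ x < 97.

15, 82

97 ≡ 1 (mod 4), so we find a root by search.
Trying successive values, 15² = 225 ≡ 31 (mod 97). The other root is 97 − 15 = 82.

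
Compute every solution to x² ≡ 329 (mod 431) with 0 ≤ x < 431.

85, 346

Since 431 ≡ 3 (mod 4), a square root of 329 is 329^((431+1)/4) = 329^108 mod 431.
Repeated squaring: 329^2≡60, 329^4≡152, 329^8≡261, 329^16≡23, 329^32≡98, 329^64≡122 (mod 431).
329^108 = 329^(64+32+8+4) ≡ 346 (mod 431).
Check: 346² = 119716 ≡ 329 (mod 431). The two roots are 85 and 346.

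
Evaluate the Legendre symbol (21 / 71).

-1

Reciprocity: 21 ≡ 1 and 71 ≡ 3 (mod 4), so (21/71) = +(71/21).
Reduce top mod 21: now compute (8/21).
Pull out 2^3: since 21 ≡ 5 (mod 8), (2/21) = -1, so (2/21)^3 = -1.
Reached (1/21) = 1. Collecting the sign flips along the way, the symbol is -1.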